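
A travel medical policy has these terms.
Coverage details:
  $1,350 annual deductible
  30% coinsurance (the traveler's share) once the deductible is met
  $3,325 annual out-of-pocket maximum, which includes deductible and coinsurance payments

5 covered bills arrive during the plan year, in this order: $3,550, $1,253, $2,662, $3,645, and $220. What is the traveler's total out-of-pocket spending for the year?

$3,325

Bill 1, $3,550: deductible takes $1,350, $2,200 remains; traveler's 30% is $660. Traveler pays $2,010; OOP now $2,010.
Bill 2, $1,253: 30% coinsurance on $1,253 = $375.90. Traveler owes $375.90 (running OOP $2,385.90).
Bill 3, $2,662: deductible met; 30% of $2,662 = $798.60. Traveler owes $798.60 (running OOP $3,184.50).
Bill 4, $3,645: deductible already satisfied, so traveler's share is 30% × $3,645 = $1,093.50. Adding that to $3,184.50 gives $4,278, past the $3,325 cap; traveler pays only $3,325 − $3,184.50 = $140.50.
Bill 5, $220: deductible met; 30% of $220 = $66. That would push OOP to $3,391, over the $3,325 cap, so traveler pays $3,325 − $3,325 = $0.
Total paid by the traveler: $2,010 + $375.90 + $798.60 + $140.50 + $0 = $3,325.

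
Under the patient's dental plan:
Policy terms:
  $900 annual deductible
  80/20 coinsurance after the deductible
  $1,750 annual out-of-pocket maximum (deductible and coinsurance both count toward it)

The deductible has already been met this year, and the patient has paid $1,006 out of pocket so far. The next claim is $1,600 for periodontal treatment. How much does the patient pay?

$320

With the deductible met, the entire $1,600 is subject to coinsurance.
Patient's 20% share of $1,600 is $320.
Cumulative spending $1,006 + $320 = $1,326 stays under the $1,750 maximum.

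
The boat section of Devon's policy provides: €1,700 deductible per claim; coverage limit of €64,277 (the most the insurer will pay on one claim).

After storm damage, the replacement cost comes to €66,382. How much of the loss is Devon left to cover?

€2,105

Subtract the deductible: €66,382 − €1,700 = €64,682.
€64,682 exceeds the €64,277 limit, so the insurer pays the limit: €64,277.
Owner's share is the uncovered remainder: €66,382 − €64,277 = €2,105.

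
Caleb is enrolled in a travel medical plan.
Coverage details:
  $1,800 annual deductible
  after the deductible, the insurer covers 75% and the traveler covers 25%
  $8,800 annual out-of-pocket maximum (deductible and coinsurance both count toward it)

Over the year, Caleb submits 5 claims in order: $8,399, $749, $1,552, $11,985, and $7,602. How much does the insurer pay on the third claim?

Bill 1, $8,399: deductible takes $1,800, $6,599 remains; 25% of $6,599 = $1,649.75. Cost to traveler: $3,449.75. OOP to date $3,449.75. Insurer: $8,399 − $3,449.75 = $4,949.25.
Bill 2, $749: 25% coinsurance on $749 = $187.25. Traveler pays $187.25; OOP now $3,637. Plan pays $749 − $187.25 = $561.75.
Bill 3, $1,552: 25% coinsurance on $1,552 = $388. Traveler owes $388 (running OOP $4,025). Plan pays $1,552 − $388 = $1,164.

$1,164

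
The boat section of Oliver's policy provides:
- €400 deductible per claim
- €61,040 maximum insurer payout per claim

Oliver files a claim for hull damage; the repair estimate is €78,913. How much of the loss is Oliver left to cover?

Subtract the deductible: €78,913 − €400 = €78,513.
€78,513 exceeds the €61,040 limit, so the insurer pays the limit: €61,040.
Out of pocket: €78,913 − €61,040 = €17,873.

€17,873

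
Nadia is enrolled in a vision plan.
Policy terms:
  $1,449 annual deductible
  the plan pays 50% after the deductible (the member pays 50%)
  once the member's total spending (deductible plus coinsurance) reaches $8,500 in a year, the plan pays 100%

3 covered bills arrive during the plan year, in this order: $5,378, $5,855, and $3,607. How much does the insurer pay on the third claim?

$1,803.50

Claim 1 ($5,378): $1,449 finishes the deductible; $3,929 goes to coinsurance; 50% of $3,929 = $1,964.50. Member pays $3,413.50; OOP now $3,413.50. Insurer: $5,378 − $3,413.50 = $1,964.50.
Claim 2 ($5,855): 50% coinsurance on $5,855 = $2,927.50. Member owes $2,927.50 (running OOP $6,341). Insurer: $5,855 − $2,927.50 = $2,927.50.
Claim 3 ($3,607): 50% coinsurance on $3,607 = $1,803.50. Cost to member: $1,803.50. OOP to date $8,144.50. Plan pays $3,607 − $1,803.50 = $1,803.50.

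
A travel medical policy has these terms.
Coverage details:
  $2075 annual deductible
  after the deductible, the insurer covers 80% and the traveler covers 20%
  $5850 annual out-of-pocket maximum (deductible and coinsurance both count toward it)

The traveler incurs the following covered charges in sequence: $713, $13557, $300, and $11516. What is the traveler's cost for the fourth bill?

#1 ($713): fully absorbed by the deductible. Traveler owes $713 (running OOP $713).
#2 ($13557): $1362 finishes the deductible; $12195 goes to coinsurance; 20% of $12195 = $2439. Traveler owes $3801 (running OOP $4514).
#3 ($300): deductible already satisfied, so traveler's share is 20% × $300 = $60. Cost to traveler: $60. OOP to date $4574.
#4 ($11516): 20% coinsurance on $11516 = $2303.20. OOP would hit $6877.20 > $5850, so the cap limits the traveler to $5850 − $4574 = $1276.

$1276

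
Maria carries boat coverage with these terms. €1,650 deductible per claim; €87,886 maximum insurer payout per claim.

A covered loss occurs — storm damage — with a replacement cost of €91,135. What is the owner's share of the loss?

Subtract the deductible: €91,135 − €1,650 = €89,485.
€89,485 exceeds the €87,886 limit, so the insurer pays the limit: €87,886.
The owner bears the rest of the original loss: €91,135 − €87,886 = €3,249.

€3,249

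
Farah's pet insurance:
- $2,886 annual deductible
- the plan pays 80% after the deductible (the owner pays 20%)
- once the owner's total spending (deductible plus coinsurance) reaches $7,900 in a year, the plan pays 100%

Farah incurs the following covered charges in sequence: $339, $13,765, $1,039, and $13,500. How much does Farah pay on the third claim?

$207.80

Claim 1 ($339): fully absorbed by the deductible. Owner pays $339; OOP now $339.
Claim 2 ($13,765): $2,547 to deductible, leaving $11,218; owner's 20% is $2,243.60. Owner pays $4,790.60; OOP now $5,129.60.
Claim 3 ($1,039): deductible already satisfied, so owner's share is 20% × $1,039 = $207.80. Owner pays $207.80; OOP now $5,337.40.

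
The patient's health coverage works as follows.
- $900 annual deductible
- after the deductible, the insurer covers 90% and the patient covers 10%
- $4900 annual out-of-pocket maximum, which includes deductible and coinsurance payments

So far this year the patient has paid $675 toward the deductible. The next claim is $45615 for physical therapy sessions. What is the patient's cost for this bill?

Deductible still to meet: $900 − $675 = $225.
The remaining $45390 (= $45615 − $225) moves to coinsurance.
10% of $45390 = $4539 falls to the patient.
Patient responsibility before any cap: $225 + $4539 = $4764.
Year-to-date out-of-pocket would reach $675 + $4764 = $5439, above the $4900 maximum, so the patient pays only $4900 − $675 = $4225.

$4225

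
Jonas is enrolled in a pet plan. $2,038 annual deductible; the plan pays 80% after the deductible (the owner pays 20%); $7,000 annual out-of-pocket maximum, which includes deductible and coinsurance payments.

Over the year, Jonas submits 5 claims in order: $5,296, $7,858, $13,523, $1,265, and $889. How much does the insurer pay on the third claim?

#1 ($5,296): $2,038 to deductible, leaving $3,258; 20% of $3,258 = $651.60. Cost to owner: $2,689.60. OOP to date $2,689.60. Plan pays $5,296 − $2,689.60 = $2,606.40.
#2 ($7,858): 20% coinsurance on $7,858 = $1,571.60. Owner pays $1,571.60; OOP now $4,261.20. Plan pays $7,858 − $1,571.60 = $6,286.40.
#3 ($13,523): deductible already satisfied, so owner's share is 20% × $13,523 = $2,704.60. Cost to owner: $2,704.60. OOP to date $6,965.80. Plan pays $13,523 − $2,704.60 = $10,818.40.

$10,818.40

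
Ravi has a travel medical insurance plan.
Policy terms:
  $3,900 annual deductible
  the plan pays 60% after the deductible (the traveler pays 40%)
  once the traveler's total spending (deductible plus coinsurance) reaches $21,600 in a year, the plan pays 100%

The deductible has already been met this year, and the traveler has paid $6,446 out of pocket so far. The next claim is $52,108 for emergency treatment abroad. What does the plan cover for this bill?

$36,954

With the deductible met, the entire $52,108 is subject to coinsurance.
40% of $52,108 = $20,843.20 falls to the traveler.
Year-to-date out-of-pocket would reach $6,446 + $20,843.20 = $27,289.20, above the $21,600 maximum, so the traveler pays only $21,600 − $6,446 = $15,154.
Insurer pays the balance: $52,108 − $15,154 = $36,954.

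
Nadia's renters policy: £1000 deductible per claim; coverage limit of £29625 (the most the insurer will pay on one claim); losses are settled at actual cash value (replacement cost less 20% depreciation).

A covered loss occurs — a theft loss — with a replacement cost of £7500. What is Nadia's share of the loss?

£2500

Actual cash value after 20% depreciation: £7500 × 80% = £6000.
After the deductible, £6000 − £1000 = £5000 remains.
£5000 ≤ £29625, so the limit doesn't bind; insurer pays £5000.
Tenant's share is the uncovered remainder: £7500 − £5000 = £2500.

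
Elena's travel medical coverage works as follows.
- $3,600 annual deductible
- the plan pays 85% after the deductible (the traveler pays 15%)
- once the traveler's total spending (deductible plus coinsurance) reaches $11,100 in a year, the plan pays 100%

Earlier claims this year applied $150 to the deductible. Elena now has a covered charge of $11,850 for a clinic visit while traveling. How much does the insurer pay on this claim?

$7,140

$150 of the $3,600 deductible is already met, leaving $3,450.
The remaining $8,400 (= $11,850 − $3,450) moves to coinsurance.
15% of $8,400 = $1,260 falls to the traveler.
That puts the traveler's cost at $3,450 + $1,260 = $4,710 before any cap.
Cumulative spending $150 + $4,710 = $4,860 stays under the $11,100 maximum.
The plan picks up $11,850 − $4,710 = $7,140.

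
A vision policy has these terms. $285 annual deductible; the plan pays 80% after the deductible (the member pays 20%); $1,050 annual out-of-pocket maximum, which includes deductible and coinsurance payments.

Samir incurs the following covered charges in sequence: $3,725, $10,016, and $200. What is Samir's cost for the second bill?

$77

Bill 1, $3,725: deductible takes $285, $3,440 remains; member's 20% is $688. Member pays $973; OOP now $973.
Bill 2, $10,016: 20% coinsurance on $10,016 = $2,003.20. OOP would hit $2,976.20 > $1,050, so the cap limits the member to $1,050 − $973 = $77.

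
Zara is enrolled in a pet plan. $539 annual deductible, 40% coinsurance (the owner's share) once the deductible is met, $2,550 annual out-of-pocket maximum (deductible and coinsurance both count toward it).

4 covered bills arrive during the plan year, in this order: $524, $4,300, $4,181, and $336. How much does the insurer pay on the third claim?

$3,884

#1 ($524): fully absorbed by the deductible. Cost to owner: $524. OOP to date $524. Insurer: $524 − $524 = $0.
#2 ($4,300): $15 finishes the deductible; $4,285 goes to coinsurance; 40% of $4,285 = $1,714. Owner pays $1,729; OOP now $2,253. Plan pays $4,300 − $1,729 = $2,571.
#3 ($4,181): deductible met; 40% of $4,181 = $1,672.40. OOP would hit $3,925.40 > $2,550, so the cap limits the owner to $2,550 − $2,253 = $297. Insurer: $4,181 − $297 = $3,884.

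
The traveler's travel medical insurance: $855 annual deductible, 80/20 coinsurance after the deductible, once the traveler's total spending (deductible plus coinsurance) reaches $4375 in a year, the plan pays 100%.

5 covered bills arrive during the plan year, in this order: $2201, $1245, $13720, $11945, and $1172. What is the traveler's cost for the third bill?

$2744

Claim 1 — $2201: $855 finishes the deductible; $1346 goes to coinsurance; 20% of $1346 = $269.20. Traveler owes $1124.20 (running OOP $1124.20).
Claim 2 — $1245: 20% coinsurance on $1245 = $249. Traveler pays $249; OOP now $1373.20.
Claim 3 — $13720: deductible met; 20% of $13720 = $2744. Cost to traveler: $2744. OOP to date $4117.20.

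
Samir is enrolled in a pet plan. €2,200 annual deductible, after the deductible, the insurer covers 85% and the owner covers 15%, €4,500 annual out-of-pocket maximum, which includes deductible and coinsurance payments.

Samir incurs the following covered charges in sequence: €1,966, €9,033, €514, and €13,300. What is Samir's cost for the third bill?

€77.10

Claim 1 (€1,966): entire amount goes to the deductible. Cost to owner: €1,966. OOP to date €1,966.
Claim 2 (€9,033): deductible takes €234, €8,799 remains; coinsurance €8,799 × 15% = €1,319.85. Cost to owner: €1,553.85. OOP to date €3,519.85.
Claim 3 (€514): deductible met; 15% of €514 = €77.10. Owner owes €77.10 (running OOP €3,596.95).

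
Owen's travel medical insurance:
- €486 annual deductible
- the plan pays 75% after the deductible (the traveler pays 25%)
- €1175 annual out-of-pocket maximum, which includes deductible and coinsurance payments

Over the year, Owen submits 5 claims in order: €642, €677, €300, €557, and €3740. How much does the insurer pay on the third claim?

€225

Claim 1 — €642: deductible takes €486, €156 remains; coinsurance €156 × 25% = €39. Cost to traveler: €525. OOP to date €525. Plan pays €642 − €525 = €117.
Claim 2 — €677: deductible met; 25% of €677 = €169.25. Traveler owes €169.25 (running OOP €694.25). Insurer: €677 − €169.25 = €507.75.
Claim 3 — €300: deductible already satisfied, so traveler's share is 25% × €300 = €75. Traveler owes €75 (running OOP €769.25). Plan pays €300 − €75 = €225.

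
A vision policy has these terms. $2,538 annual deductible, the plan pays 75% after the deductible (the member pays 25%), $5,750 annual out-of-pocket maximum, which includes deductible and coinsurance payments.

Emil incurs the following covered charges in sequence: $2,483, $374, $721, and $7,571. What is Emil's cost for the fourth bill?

$1,892.75

#1 ($2,483): entire amount goes to the deductible. Cost to member: $2,483. OOP to date $2,483.
#2 ($374): $55 to deductible, leaving $319; coinsurance $319 × 25% = $79.75. Member pays $134.75; OOP now $2,617.75.
#3 ($721): 25% coinsurance on $721 = $180.25. Member owes $180.25 (running OOP $2,798).
#4 ($7,571): 25% coinsurance on $7,571 = $1,892.75. Member owes $1,892.75 (running OOP $4,690.75).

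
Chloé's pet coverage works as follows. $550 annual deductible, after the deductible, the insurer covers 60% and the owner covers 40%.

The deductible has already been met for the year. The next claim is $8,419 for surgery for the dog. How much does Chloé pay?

With the deductible met, the entire $8,419 is subject to coinsurance.
Coinsurance: $8,419 × 40% = $3,367.60.

$3,367.60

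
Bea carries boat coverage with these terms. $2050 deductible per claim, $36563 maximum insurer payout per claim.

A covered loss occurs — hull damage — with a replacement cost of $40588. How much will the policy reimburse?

After the deductible, $40588 − $2050 = $38538 remains.
The $36563 per-incident cap binds; insurer pays $36563.

$36563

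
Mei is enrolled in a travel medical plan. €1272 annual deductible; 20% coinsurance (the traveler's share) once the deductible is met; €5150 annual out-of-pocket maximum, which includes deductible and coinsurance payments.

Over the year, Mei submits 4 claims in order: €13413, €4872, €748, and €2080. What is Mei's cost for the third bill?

€149.60

Claim 1 — €13413: €1272 finishes the deductible; €12141 goes to coinsurance; coinsurance €12141 × 20% = €2428.20. Cost to traveler: €3700.20. OOP to date €3700.20.
Claim 2 — €4872: deductible met; 20% of €4872 = €974.40. Traveler owes €974.40 (running OOP €4674.60).
Claim 3 — €748: deductible met; 20% of €748 = €149.60. Traveler pays €149.60; OOP now €4824.20.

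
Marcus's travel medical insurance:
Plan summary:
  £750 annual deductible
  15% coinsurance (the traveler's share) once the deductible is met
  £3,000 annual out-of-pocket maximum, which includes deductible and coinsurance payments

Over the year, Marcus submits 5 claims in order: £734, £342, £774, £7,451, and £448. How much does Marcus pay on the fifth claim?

Claim 1 (£734): all of it applies to the deductible. Cost to traveler: £734. OOP to date £734.
Claim 2 (£342): deductible takes £16, £326 remains; coinsurance £326 × 15% = £48.90. Cost to traveler: £64.90. OOP to date £798.90.
Claim 3 (£774): 15% coinsurance on £774 = £116.10. Cost to traveler: £116.10. OOP to date £915.
Claim 4 (£7,451): deductible met; 15% of £7,451 = £1,117.65. Traveler owes £1,117.65 (running OOP £2,032.65).
Claim 5 (£448): 15% coinsurance on £448 = £67.20. Traveler pays £67.20; OOP now £2,099.85.

£67.20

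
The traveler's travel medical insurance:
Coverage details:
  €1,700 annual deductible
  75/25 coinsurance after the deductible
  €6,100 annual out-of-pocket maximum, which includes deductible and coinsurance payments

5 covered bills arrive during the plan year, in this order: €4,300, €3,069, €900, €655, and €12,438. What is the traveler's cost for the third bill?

€225

Claim 1 (€4,300): deductible takes €1,700, €2,600 remains; traveler's 25% is €650. Traveler pays €2,350; OOP now €2,350.
Claim 2 (€3,069): deductible met; 25% of €3,069 = €767.25. Traveler owes €767.25 (running OOP €3,117.25).
Claim 3 (€900): deductible met; 25% of €900 = €225. Traveler owes €225 (running OOP €3,342.25).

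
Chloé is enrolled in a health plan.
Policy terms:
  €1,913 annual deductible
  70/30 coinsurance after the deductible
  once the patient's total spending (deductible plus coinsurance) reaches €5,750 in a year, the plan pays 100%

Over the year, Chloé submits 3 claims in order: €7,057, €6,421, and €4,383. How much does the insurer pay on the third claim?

€4,015.50

#1 (€7,057): deductible takes €1,913, €5,144 remains; 30% of €5,144 = €1,543.20. Patient owes €3,456.20 (running OOP €3,456.20). Plan pays €7,057 − €3,456.20 = €3,600.80.
#2 (€6,421): deductible already satisfied, so patient's share is 30% × €6,421 = €1,926.30. Cost to patient: €1,926.30. OOP to date €5,382.50. Insurer: €6,421 − €1,926.30 = €4,494.70.
#3 (€4,383): deductible met; 30% of €4,383 = €1,314.90. Adding that to €5,382.50 gives €6,697.40, past the €5,750 cap; patient pays only €5,750 − €5,382.50 = €367.50. Insurer: €4,383 − €367.50 = €4,015.50.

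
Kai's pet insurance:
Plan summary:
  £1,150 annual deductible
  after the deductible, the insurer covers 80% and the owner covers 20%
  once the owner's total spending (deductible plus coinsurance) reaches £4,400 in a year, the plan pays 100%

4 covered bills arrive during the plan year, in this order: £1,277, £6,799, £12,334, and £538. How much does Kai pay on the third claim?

Claim 1 — £1,277: £1,150 finishes the deductible; £127 goes to coinsurance; owner's 20% is £25.40. Owner pays £1,175.40; OOP now £1,175.40.
Claim 2 — £6,799: deductible met; 20% of £6,799 = £1,359.80. Owner owes £1,359.80 (running OOP £2,535.20).
Claim 3 — £12,334: deductible already satisfied, so owner's share is 20% × £12,334 = £2,466.80. OOP would hit £5,002 > £4,400, so the cap limits the owner to £4,400 − £2,535.20 = £1,864.80.

£1,864.80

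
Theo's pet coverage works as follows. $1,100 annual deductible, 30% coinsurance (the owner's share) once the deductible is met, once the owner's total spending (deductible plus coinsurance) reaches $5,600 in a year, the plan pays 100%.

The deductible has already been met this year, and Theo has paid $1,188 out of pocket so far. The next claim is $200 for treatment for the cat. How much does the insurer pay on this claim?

$140

The deductible is already satisfied, so the full bill goes to coinsurance.
Coinsurance: $200 × 30% = $60.
Total out-of-pocket so far would be $1,188 + $60 = $1,248, below the $5,600 cap — no reduction.
The insurer covers the remainder: $200 − $60 = $140.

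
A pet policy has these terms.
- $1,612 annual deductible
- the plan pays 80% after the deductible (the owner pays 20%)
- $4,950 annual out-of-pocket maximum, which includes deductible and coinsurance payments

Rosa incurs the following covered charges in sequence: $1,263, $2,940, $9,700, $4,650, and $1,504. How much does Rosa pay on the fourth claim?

$879.80

Bill 1, $1,263: fully absorbed by the deductible. Owner owes $1,263 (running OOP $1,263).
Bill 2, $2,940: deductible takes $349, $2,591 remains; owner's 20% is $518.20. Owner pays $867.20; OOP now $2,130.20.
Bill 3, $9,700: 20% coinsurance on $9,700 = $1,940. Cost to owner: $1,940. OOP to date $4,070.20.
Bill 4, $4,650: deductible already satisfied, so owner's share is 20% × $4,650 = $930. That would push OOP to $5,000.20, over the $4,950 cap, so owner pays $4,950 − $4,070.20 = $879.80.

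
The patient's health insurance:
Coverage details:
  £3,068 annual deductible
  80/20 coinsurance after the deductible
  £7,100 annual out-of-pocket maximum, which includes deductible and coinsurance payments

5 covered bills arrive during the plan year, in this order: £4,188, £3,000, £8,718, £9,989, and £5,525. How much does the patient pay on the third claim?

Claim 1 (£4,188): £3,068 finishes the deductible; £1,120 goes to coinsurance; 20% of £1,120 = £224. Cost to patient: £3,292. OOP to date £3,292.
Claim 2 (£3,000): 20% coinsurance on £3,000 = £600. Cost to patient: £600. OOP to date £3,892.
Claim 3 (£8,718): deductible already satisfied, so patient's share is 20% × £8,718 = £1,743.60. Cost to patient: £1,743.60. OOP to date £5,635.60.

£1,743.60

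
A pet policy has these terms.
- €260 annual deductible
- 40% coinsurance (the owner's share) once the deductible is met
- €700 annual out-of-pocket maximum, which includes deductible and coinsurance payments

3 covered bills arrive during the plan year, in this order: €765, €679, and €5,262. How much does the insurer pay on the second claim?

€441

Claim 1 — €765: €260 finishes the deductible; €505 goes to coinsurance; coinsurance €505 × 40% = €202. Cost to owner: €462. OOP to date €462. Plan pays €765 − €462 = €303.
Claim 2 — €679: 40% coinsurance on €679 = €271.60. Adding that to €462 gives €733.60, past the €700 cap; owner pays only €700 − €462 = €238. Plan pays €679 − €238 = €441.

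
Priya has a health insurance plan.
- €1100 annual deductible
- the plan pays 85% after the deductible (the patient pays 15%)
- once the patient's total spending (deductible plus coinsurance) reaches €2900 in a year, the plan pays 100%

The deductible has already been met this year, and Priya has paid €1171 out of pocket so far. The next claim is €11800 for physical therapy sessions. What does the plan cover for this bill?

€10071

With the deductible met, the entire €11800 is subject to coinsurance.
Patient's 15% share of €11800 is €1770.
Adding €1770 to the €1171 already spent would give €2941, which exceeds the €2900 cap; the patient pays just €2900 − €1171 = €1729.
Insurer pays the balance: €11800 − €1729 = €10071.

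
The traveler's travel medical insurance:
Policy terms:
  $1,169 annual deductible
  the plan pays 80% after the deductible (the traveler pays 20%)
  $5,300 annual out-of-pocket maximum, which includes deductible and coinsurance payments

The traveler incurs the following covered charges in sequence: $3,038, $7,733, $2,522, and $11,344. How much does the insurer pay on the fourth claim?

$9,637.80

Claim 1 ($3,038): $1,169 to deductible, leaving $1,869; coinsurance $1,869 × 20% = $373.80. Cost to traveler: $1,542.80. OOP to date $1,542.80. Plan pays $3,038 − $1,542.80 = $1,495.20.
Claim 2 ($7,733): deductible already satisfied, so traveler's share is 20% × $7,733 = $1,546.60. Traveler pays $1,546.60; OOP now $3,089.40. Plan pays $7,733 − $1,546.60 = $6,186.40.
Claim 3 ($2,522): deductible met; 20% of $2,522 = $504.40. Traveler pays $504.40; OOP now $3,593.80. Insurer: $2,522 − $504.40 = $2,017.60.
Claim 4 ($11,344): deductible already satisfied, so traveler's share is 20% × $11,344 = $2,268.80. OOP would hit $5,862.60 > $5,300, so the cap limits the traveler to $5,300 − $3,593.80 = $1,706.20. Plan pays $11,344 − $1,706.20 = $9,637.80.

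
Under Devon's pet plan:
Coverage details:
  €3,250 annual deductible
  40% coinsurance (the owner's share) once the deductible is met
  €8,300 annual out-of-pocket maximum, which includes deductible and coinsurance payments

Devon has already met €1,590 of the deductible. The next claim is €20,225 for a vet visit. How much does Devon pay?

€1,590 of the €3,250 deductible is already met, leaving €1,660.
The remaining €18,565 (= €20,225 − €1,660) moves to coinsurance.
Owner's 40% share of €18,565 is €7,426.
So the owner owes €1,660 + €7,426 = €9,086 before any cap.
That would bring total out-of-pocket to €10,676, past the €8,300 cap. The owner is capped at €8,300 − €1,590 = €6,710 on this claim.

€6,710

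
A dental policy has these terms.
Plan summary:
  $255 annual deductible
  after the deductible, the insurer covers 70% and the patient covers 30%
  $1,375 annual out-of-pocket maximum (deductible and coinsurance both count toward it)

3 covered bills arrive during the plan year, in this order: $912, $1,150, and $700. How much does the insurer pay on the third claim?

Claim 1 ($912): deductible takes $255, $657 remains; patient's 30% is $197.10. Patient pays $452.10; OOP now $452.10. Insurer: $912 − $452.10 = $459.90.
Claim 2 ($1,150): 30% coinsurance on $1,150 = $345. Patient owes $345 (running OOP $797.10). Insurer: $1,150 − $345 = $805.
Claim 3 ($700): deductible met; 30% of $700 = $210. Cost to patient: $210. OOP to date $1,007.10. Plan pays $700 − $210 = $490.

$490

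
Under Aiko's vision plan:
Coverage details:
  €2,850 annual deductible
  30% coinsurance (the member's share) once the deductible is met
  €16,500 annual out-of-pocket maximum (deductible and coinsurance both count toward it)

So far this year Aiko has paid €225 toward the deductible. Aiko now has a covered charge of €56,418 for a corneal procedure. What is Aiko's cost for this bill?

€16,275

€225 of the €2,850 deductible is already met, leaving €2,625.
That leaves €56,418 − €2,625 = €53,793 for coinsurance.
30% of €53,793 = €16,137.90 falls to the member.
So the member owes €2,625 + €16,137.90 = €18,762.90 before any cap.
Adding €18,762.90 to the €225 already spent would give €18,987.90, which exceeds the €16,500 cap; the member pays just €16,500 − €225 = €16,275.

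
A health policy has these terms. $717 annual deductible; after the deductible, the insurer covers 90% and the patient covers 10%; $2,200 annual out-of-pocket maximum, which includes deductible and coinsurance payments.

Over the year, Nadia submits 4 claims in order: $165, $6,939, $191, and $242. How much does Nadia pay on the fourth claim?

Bill 1, $165: fully absorbed by the deductible. Cost to patient: $165. OOP to date $165.
Bill 2, $6,939: $552 to deductible, leaving $6,387; coinsurance $6,387 × 10% = $638.70. Patient pays $1,190.70; OOP now $1,355.70.
Bill 3, $191: 10% coinsurance on $191 = $19.10. Patient owes $19.10 (running OOP $1,374.80).
Bill 4, $242: deductible met; 10% of $242 = $24.20. Cost to patient: $24.20. OOP to date $1,399.

$24.20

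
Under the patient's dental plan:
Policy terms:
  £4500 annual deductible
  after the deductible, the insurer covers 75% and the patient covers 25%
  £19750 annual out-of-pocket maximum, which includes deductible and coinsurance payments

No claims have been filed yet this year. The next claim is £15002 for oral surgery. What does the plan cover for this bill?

The full £4500 deductible is still open; £4500 of this bill applies to it.
After the £4500 deductible portion, £15002 − £4500 = £10502 is subject to coinsurance.
Coinsurance: £10502 × 25% = £2625.50.
Patient responsibility before any cap: £4500 + £2625.50 = £7125.50.
Total out-of-pocket so far would be £0 + £7125.50 = £7125.50, below the £19750 cap — no reduction.
Insurer pays the balance: £15002 − £7125.50 = £7876.50.

£7876.50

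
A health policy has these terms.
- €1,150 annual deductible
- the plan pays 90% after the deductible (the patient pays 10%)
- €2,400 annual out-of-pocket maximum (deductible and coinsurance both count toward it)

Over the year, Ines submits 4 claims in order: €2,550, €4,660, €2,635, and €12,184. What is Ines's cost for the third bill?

€263.50

Claim 1 — €2,550: €1,150 finishes the deductible; €1,400 goes to coinsurance; patient's 10% is €140. Patient pays €1,290; OOP now €1,290.
Claim 2 — €4,660: deductible met; 10% of €4,660 = €466. Patient pays €466; OOP now €1,756.
Claim 3 — €2,635: deductible already satisfied, so patient's share is 10% × €2,635 = €263.50. Patient owes €263.50 (running OOP €2,019.50).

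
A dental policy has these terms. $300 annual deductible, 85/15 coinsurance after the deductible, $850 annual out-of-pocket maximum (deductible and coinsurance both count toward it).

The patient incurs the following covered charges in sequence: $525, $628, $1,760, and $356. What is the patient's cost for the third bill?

#1 ($525): $300 to deductible, leaving $225; coinsurance $225 × 15% = $33.75. Patient pays $333.75; OOP now $333.75.
#2 ($628): deductible already satisfied, so patient's share is 15% × $628 = $94.20. Cost to patient: $94.20. OOP to date $427.95.
#3 ($1,760): 15% coinsurance on $1,760 = $264. Patient owes $264 (running OOP $691.95).

$264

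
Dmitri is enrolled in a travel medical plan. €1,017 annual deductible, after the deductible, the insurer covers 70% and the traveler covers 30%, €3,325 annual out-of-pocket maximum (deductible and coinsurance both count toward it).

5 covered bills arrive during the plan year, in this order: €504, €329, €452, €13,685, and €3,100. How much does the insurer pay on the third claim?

#1 (€504): entire amount goes to the deductible. Cost to traveler: €504. OOP to date €504. Insurer: €504 − €504 = €0.
#2 (€329): entire amount goes to the deductible. Traveler owes €329 (running OOP €833). Insurer: €329 − €329 = €0.
#3 (€452): €184 finishes the deductible; €268 goes to coinsurance; traveler's 30% is €80.40. Traveler pays €264.40; OOP now €1,097.40. Plan pays €452 − €264.40 = €187.60.

€187.60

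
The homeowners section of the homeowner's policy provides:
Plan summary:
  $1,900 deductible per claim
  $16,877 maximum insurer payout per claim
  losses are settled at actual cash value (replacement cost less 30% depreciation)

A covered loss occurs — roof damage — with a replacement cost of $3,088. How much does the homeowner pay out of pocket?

$2,826.40

Depreciate 30%: the covered value is $3,088 × 0.7 = $2,161.60.
After the deductible, $2,161.60 − $1,900 = $261.60 remains.
$261.60 is within the $16,877 limit, so the insurer pays $261.60.
Out of pocket: $3,088 − $261.60 = $2,826.40.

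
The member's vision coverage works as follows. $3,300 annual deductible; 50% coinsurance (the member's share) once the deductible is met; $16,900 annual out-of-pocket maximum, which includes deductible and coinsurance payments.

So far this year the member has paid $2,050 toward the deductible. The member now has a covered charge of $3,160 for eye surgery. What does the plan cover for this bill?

$955

Deductible still to meet: $3,300 − $2,050 = $1,250.
After the $1,250 deductible portion, $3,160 − $1,250 = $1,910 is subject to coinsurance.
Member's 50% share of $1,910 is $955.
That puts the member's cost at $1,250 + $955 = $2,205 before any cap.
Cumulative spending $2,050 + $2,205 = $4,255 stays under the $16,900 maximum.
The insurer covers the remainder: $3,160 − $2,205 = $955.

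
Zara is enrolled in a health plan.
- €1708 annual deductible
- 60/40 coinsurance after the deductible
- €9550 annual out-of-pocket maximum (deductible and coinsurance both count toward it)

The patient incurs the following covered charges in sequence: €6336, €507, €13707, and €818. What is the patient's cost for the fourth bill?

€305.20

#1 (€6336): €1708 to deductible, leaving €4628; coinsurance €4628 × 40% = €1851.20. Cost to patient: €3559.20. OOP to date €3559.20.
#2 (€507): deductible met; 40% of €507 = €202.80. Patient owes €202.80 (running OOP €3762).
#3 (€13707): deductible met; 40% of €13707 = €5482.80. Cost to patient: €5482.80. OOP to date €9244.80.
#4 (€818): deductible met; 40% of €818 = €327.20. OOP would hit €9572 > €9550, so the cap limits the patient to €9550 − €9244.80 = €305.20.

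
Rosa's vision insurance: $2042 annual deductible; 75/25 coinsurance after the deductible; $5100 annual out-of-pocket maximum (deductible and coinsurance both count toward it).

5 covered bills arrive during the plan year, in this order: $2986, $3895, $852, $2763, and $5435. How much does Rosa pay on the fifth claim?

Bill 1, $2986: $2042 to deductible, leaving $944; coinsurance $944 × 25% = $236. Member owes $2278 (running OOP $2278).
Bill 2, $3895: 25% coinsurance on $3895 = $973.75. Member owes $973.75 (running OOP $3251.75).
Bill 3, $852: deductible met; 25% of $852 = $213. Member pays $213; OOP now $3464.75.
Bill 4, $2763: 25% coinsurance on $2763 = $690.75. Cost to member: $690.75. OOP to date $4155.50.
Bill 5, $5435: deductible already satisfied, so member's share is 25% × $5435 = $1358.75. OOP would hit $5514.25 > $5100, so the cap limits the member to $5100 − $4155.50 = $944.50.

$944.50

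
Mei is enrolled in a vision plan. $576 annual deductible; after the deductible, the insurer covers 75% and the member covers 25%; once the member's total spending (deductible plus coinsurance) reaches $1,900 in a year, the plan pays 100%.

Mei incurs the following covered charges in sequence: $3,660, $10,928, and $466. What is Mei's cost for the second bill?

$553

Claim 1 ($3,660): $576 finishes the deductible; $3,084 goes to coinsurance; member's 25% is $771. Cost to member: $1,347. OOP to date $1,347.
Claim 2 ($10,928): 25% coinsurance on $10,928 = $2,732. OOP would hit $4,079 > $1,900, so the cap limits the member to $1,900 − $1,347 = $553.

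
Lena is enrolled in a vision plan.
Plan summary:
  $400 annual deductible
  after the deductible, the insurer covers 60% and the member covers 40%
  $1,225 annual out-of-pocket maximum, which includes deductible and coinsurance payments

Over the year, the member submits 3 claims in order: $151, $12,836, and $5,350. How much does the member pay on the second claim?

$1,074

Claim 1 — $151: fully absorbed by the deductible. Member owes $151 (running OOP $151).
Claim 2 — $12,836: $249 to deductible, leaving $12,587; 40% of $12,587 = $5,034.80. Deductible plus coinsurance: $249 + $5,034.80 = $5,283.80. OOP would hit $5,434.80 > $1,225, so the cap limits the member to $1,225 − $151 = $1,074.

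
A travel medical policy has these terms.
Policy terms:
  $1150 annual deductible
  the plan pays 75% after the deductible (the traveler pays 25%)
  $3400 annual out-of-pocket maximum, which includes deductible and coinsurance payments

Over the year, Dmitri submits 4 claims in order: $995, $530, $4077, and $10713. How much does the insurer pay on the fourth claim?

Claim 1 — $995: entire amount goes to the deductible. Cost to traveler: $995. OOP to date $995. Insurer: $995 − $995 = $0.
Claim 2 — $530: $155 finishes the deductible; $375 goes to coinsurance; coinsurance $375 × 25% = $93.75. Traveler owes $248.75 (running OOP $1243.75). Insurer: $530 − $248.75 = $281.25.
Claim 3 — $4077: deductible already satisfied, so traveler's share is 25% × $4077 = $1019.25. Cost to traveler: $1019.25. OOP to date $2263. Plan pays $4077 − $1019.25 = $3057.75.
Claim 4 — $10713: deductible already satisfied, so traveler's share is 25% × $10713 = $2678.25. That would push OOP to $4941.25, over the $3400 cap, so traveler pays $3400 − $2263 = $1137. Insurer: $10713 − $1137 = $9576.

$9576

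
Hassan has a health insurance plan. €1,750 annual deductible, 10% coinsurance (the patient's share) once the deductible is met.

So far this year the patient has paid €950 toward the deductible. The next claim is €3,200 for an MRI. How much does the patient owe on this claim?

€1,040

Deductible still to meet: €1,750 − €950 = €800.
The remaining €2,400 (= €3,200 − €800) moves to coinsurance.
Patient's 10% share of €2,400 is €240.
That puts the patient's cost at €800 + €240 = €1,040.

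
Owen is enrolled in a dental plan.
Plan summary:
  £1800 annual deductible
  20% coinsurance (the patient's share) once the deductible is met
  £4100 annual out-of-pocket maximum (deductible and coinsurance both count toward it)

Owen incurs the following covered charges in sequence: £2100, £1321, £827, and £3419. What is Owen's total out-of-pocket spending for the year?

£2973.40

Bill 1, £2100: £1800 finishes the deductible; £300 goes to coinsurance; patient's 20% is £60. Cost to patient: £1860. OOP to date £1860.
Bill 2, £1321: 20% coinsurance on £1321 = £264.20. Patient owes £264.20 (running OOP £2124.20).
Bill 3, £827: 20% coinsurance on £827 = £165.40. Patient pays £165.40; OOP now £2289.60.
Bill 4, £3419: deductible met; 20% of £3419 = £683.80. Patient pays £683.80; OOP now £2973.40.
Summing the patient's payments: £1860 + £264.20 + £165.40 + £683.80 = £2973.40.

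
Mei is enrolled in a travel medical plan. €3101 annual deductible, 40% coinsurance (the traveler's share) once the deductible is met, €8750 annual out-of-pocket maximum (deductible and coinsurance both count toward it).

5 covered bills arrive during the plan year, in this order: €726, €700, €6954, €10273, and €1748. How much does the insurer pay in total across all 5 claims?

€11651

#1 (€726): entire amount goes to the deductible. Traveler pays €726; OOP now €726. Insurer: €726 − €726 = €0.
#2 (€700): all of it applies to the deductible. Traveler owes €700 (running OOP €1426). Plan pays €700 − €700 = €0.
#3 (€6954): €1675 finishes the deductible; €5279 goes to coinsurance; 40% of €5279 = €2111.60. Cost to traveler: €3786.60. OOP to date €5212.60. Plan pays €6954 − €3786.60 = €3167.40.
#4 (€10273): 40% coinsurance on €10273 = €4109.20. That would push OOP to €9321.80, over the €8750 cap, so traveler pays €8750 − €5212.60 = €3537.40. Insurer: €10273 − €3537.40 = €6735.60.
#5 (€1748): deductible met; 40% of €1748 = €699.20. That would push OOP to €9449.20, over the €8750 cap, so traveler pays €8750 − €8750 = €0. Plan pays €1748 − €0 = €1748.
Insurer total: €0 + €0 + €3167.40 + €6735.60 + €1748 = €11651.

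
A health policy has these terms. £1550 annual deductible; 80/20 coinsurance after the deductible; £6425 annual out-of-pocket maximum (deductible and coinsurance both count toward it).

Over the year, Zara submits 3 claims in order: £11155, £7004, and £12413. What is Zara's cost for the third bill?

Claim 1 — £11155: £1550 finishes the deductible; £9605 goes to coinsurance; 20% of £9605 = £1921. Patient pays £3471; OOP now £3471.
Claim 2 — £7004: deductible met; 20% of £7004 = £1400.80. Patient owes £1400.80 (running OOP £4871.80).
Claim 3 — £12413: deductible already satisfied, so patient's share is 20% × £12413 = £2482.60. OOP would hit £7354.40 > £6425, so the cap limits the patient to £6425 − £4871.80 = £1553.20.

£1553.20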